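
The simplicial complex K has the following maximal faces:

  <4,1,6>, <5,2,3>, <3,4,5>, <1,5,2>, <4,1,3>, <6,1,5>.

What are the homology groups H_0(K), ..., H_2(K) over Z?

Fix the vertex order 1 < 2 < 3 < 4 < 5 < 6 and write every simplex with vertices in increasing order. Then dim K = 2 and the simplices of K are:

  0-simplices (6): [1], [2], [3], [4], [5], [6]
  1-simplices (12): [1,2], [1,3], [1,4], [1,5], [1,6], [2,3], [2,5], [3,4], [3,5], [4,5], [4,6], [5,6]
  2-simplices (6): [1,2,5], [1,3,4], [1,4,6], [1,5,6], [2,3,5], [3,4,5]

giving chain groups C_0 ≅ Z^6, C_1 ≅ Z^12, C_2 ≅ Z^6.

The boundary map ∂_1: C_1 → C_0 maps an edge to its endpoints' difference, ∂[p,q] = q − p. For instance
  ∂[3,5] = [5] − [3].
The resulting 6×12 matrix has rank 5, and its Smith normal form has invariant factors (1,1,1,1,1).

Boundary ∂_2: C_2 → C_1 maps a triangle to the signed sum of its edges. For instance
  ∂[2,3,5] = [3,5] − [2,5] + [2,3],
  ∂[1,3,4] = [3,4] − [1,4] + [1,3].
The resulting 12×6 matrix has rank 6, and its Smith normal form has invariant factors (1,1,1,1,1,1).

Reading off H_k = ker ∂_k / im ∂_{k+1}:

  H_0: rank C_0 − rank ∂_1 = 6 − 5 = 1, and the invariant factors of ∂_1 are all 1, so H_0 ≅ Z.
  H_1: rank ker ∂_1 − rank ∂_2 = (12 − 5) − 6 = 1, and the invariant factors of ∂_2 are all 1, so H_1 ≅ Z.
  H_2: rank ker ∂_2 − rank ∂_3 = (6 − 6) − 0 = 0, and there is no ∂_3, so H_2 ≅ 0.

H_0 = Z,  H_1 = Z,  H_2 = 0.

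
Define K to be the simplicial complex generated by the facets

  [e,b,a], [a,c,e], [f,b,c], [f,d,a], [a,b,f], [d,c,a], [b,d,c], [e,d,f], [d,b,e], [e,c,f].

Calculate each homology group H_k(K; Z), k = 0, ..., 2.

Take the total order a < b < c < d < e < f on the vertex set. Then K (dimension 2) consists of the simplices:

  0-simplices (6): a, b, c, d, e, f
  1-simplices (15): ab, ac, ad, ae, af, bc, bd, be, bf, cd, ce, cf, de, df, ef
  2-simplices (10): abe, abf, acd, ace, adf, bcd, bcf, bde, cef, def

so the chain groups are C_0 ≅ Z^6, C_1 ≅ Z^15, C_2 ≅ Z^10.

The boundary map ∂_1: C_1 → C_0 maps an edge to its endpoints' difference, ∂[p,q] = q − p. For instance
  ∂ae = e − a.
This gives a 6×15 integer matrix of rank 5; reducing to Smith normal form yields diagonal entries (1,1,1,1,1).

∂_2: C_2 → C_1 maps a triangle to the signed sum of its edges. For instance
  ∂bcd = cd − bd + bc,
  ∂bcf = cf − bf + bc.
This gives a 15×10 integer matrix of rank 10; reducing to Smith normal form yields diagonal entries (1,1,1,1,1,1,1,1,1,2).

Now H_k = ker ∂_k / im ∂_{k+1}, so:

  H_0: rank C_0 − rank ∂_1 = 6 − 5 = 1, and the invariant factors of ∂_1 are all 1, so H_0 = Z.
  H_1: rank ker ∂_1 − rank ∂_2 = (15 − 5) − 10 = 0, and ∂_2 has invariant factor 2 > 1, so H_1 = Z_2.
  H_2: rank ker ∂_2 − rank ∂_3 = (10 − 10) − 0 = 0, and there is no ∂_3, so H_2 = 0.

As a check, the Euler characteristic is 6 − 15 + 10 = 1, which agrees with 1 − 0 + 0 = 1.
(K is a triangulation of the real projective plane RP^2.)

H_0 = Z,  H_1 = Z_2,  H_2 = 0.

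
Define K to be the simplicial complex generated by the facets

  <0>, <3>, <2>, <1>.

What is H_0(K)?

K has 4 vertices.
rank ∂_0 = 0, rank ∂_1 = 0 ⇒ b_0 = 4 − 0 − 0 = 4. So H_0 ≅ Z^4.

H_0 = Z^4.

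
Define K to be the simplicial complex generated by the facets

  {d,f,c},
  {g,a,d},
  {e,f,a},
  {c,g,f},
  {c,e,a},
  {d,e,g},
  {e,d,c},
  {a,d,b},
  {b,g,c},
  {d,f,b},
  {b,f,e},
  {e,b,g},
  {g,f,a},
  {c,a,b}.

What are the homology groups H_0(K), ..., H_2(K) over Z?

Fix the vertex order a < b < c < d < e < f < g and write every simplex with vertices in increasing order. Then dim K = 2 and the simplices of K are:

  0-simplices (7): a, b, c, d, e, f, g
  1-simplices (21): ab, ac, ad, ae, af, ag, bc, bd, be, bf, bg, cd, ce, cf, cg, de, df, dg, ef, eg, fg
  2-simplices (14): abc, abd, ace, adg, aef, afg, bcg, bdf, bef, beg, cde, cdf, cfg, deg

giving chain groups C_0 ≅ Z^7, C_1 ≅ Z^21, C_2 ≅ Z^14.

Boundary ∂_1: C_1 → C_0 sends each edge [p,q] (with p < q) to q − p.
The resulting 7×21 matrix has rank 6, and its Smith normal form has invariant factors (1,1,1,1,1,1).

Boundary ∂_2: C_2 → C_1 maps a triangle to the signed sum of its edges. For instance
  ∂bcg = cg − bg + bc,
  ∂abd = bd − ad + ab.
As a 21×14 matrix over Z this has rank 13, with invariant factors (1,1,1,1,1,1,1,1,1,1,1,1,1).

Computing H_k = (kernel of ∂_k) / (image of ∂_{k+1}):

  H_0: rank C_0 − rank ∂_1 = 7 − 6 = 1, and the invariant factors of ∂_1 are all 1, so H_0 = Z.
  H_1: rank ker ∂_1 − rank ∂_2 = (21 − 6) − 13 = 2, and the invariant factors of ∂_2 are all 1, so H_1 = Z^2.
  H_2: rank ker ∂_2 − rank ∂_3 = (14 − 13) − 0 = 1, and there is no ∂_3, so H_2 = Z.

H_0 = Z,  H_1 = Z^2,  H_2 = Z.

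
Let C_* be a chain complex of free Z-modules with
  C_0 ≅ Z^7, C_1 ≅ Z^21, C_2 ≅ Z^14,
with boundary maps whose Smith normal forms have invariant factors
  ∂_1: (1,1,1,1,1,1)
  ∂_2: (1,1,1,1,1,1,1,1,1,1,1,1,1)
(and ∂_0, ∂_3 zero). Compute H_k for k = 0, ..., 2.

H_0: b_0 = 7 − 0 − 6 = 1; torsion from ∂_1 factors > 1: none. So H_0 ≅ Z.
H_1: b_1 = 21 − 6 − 13 = 2; torsion from ∂_2 factors > 1: none. So H_1 ≅ Z^2.
H_2: b_2 = 14 − 13 − 0 = 1; torsion from ∂_3 factors > 1: none. So H_2 ≅ Z.

H_0 ≅ Z,  H_1 ≅ Z^2,  H_2 ≅ Z.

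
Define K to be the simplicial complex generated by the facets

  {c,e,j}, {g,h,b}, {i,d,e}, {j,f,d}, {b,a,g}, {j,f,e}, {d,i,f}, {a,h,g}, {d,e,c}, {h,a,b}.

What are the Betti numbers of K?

We work with the vertex ordering a < b < c < d < e < f < g < h < i < j. The simplices of K, each written with vertices in increasing order, are:

  0-simplices (10): a, b, c, d, e, f, g, h, i, j
  1-simplices (18): ab, ag, ah, bg, bh, cd, ce, cj, de, df, di, dj, ef, ei, ej, fi, fj, gh
  2-simplices (10): abg, abh, agh, bgh, cde, cej, dei, dfi, dfj, efj

giving chain groups C_0 ≅ Z^10, C_1 ≅ Z^18, C_2 ≅ Z^10.

Boundary ∂_1: C_1 → C_0 sends each edge [p,q] (with p < q) to q − p.
The resulting 10×18 matrix has rank 8, and its Smith normal form has invariant factors (1,1,1,1,1,1,1,1).

∂_2: C_2 → C_1 acts by ∂[p,q,r] = [q,r] − [p,r] + [p,q]. For instance
  ∂abh = bh − ah + ab,
  ∂dei = ei − di + de.
The 18×10 boundary matrix has rank 9 and Smith normal form diag(1,1,1,1,1,1,1,1,1).

From H_k ≅ ker(∂_k) / im(∂_{k+1}) we obtain:

  H_0: rank C_0 − rank ∂_1 = 10 − 8 = 2, and the invariant factors of ∂_1 are all 1, so H_0 = Z^2.
  H_1: rank ker ∂_1 − rank ∂_2 = (18 − 8) − 9 = 1, and the invariant factors of ∂_2 are all 1, so H_1 = Z.
  H_2: rank ker ∂_2 − rank ∂_3 = (10 − 9) − 0 = 1, and there is no ∂_3, so H_2 = Z.

Hence the Betti numbers are b_0 = 2, b_1 = 1, b_2 = 1.

b_0 = 2, b_1 = 1, b_2 = 1.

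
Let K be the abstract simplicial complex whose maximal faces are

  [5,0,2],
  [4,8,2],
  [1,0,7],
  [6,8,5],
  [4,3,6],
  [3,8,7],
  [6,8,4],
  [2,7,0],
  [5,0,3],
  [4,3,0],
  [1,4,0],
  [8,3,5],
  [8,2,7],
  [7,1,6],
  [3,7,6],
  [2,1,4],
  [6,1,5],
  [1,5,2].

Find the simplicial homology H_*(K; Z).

H_0 = Z,  H_1 = Z ⊕ Z/2,  H_2 = 0.

We work with the vertex ordering 0 < 1 < 2 < 3 < 4 < 5 < 6 < 7 < 8. The simplices of K, each written with vertices in increasing order, are:

  0-simplices (9): [0], [1], [2], [3], [4], [5], [6], [7], [8]
  1-simplices (27): (27 of them)
  2-simplices (18): [0,1,4], [0,1,7], [0,2,5], [0,2,7], [0,3,4], [0,3,5], [1,2,4], [1,2,5], [1,5,6], [1,6,7], [2,4,8], [2,7,8], [3,4,6], [3,5,8], [3,6,7], [3,7,8], [4,6,8], [5,6,8]

so the chain groups are C_0 ≅ Z^9, C_1 ≅ Z^27, C_2 ≅ Z^18.

∂_1: C_1 → C_0 sends each edge [p,q] (with p < q) to q − p. For instance
  ∂[0,3] = [3] − [0].
As a 9×27 matrix over Z this has rank 8, with invariant factors (1,1,1,1,1,1,1,1).

The boundary map ∂_2: C_2 → C_1 maps a triangle to the signed sum of its edges. For instance
  ∂[4,6,8] = [6,8] − [4,8] + [4,6],
  ∂[0,2,7] = [2,7] − [0,7] + [0,2].
This gives a 27×18 integer matrix of rank 18; reducing to Smith normal form yields diagonal entries (1,1,1,1,1,1,1,1,1,1,1,1,1,1,1,1,1,2).

From H_k ≅ ker(∂_k) / im(∂_{k+1}) we obtain:

  H_0: rank C_0 − rank ∂_1 = 9 − 8 = 1, and the invariant factors of ∂_1 are all 1, so H_0 = Z.
  H_1: rank ker ∂_1 − rank ∂_2 = (27 − 8) − 18 = 1, and ∂_2 has invariant factor 2 > 1, so H_1 = Z ⊕ Z/2.
  H_2: rank ker ∂_2 − rank ∂_3 = (18 − 18) − 0 = 0, and there is no ∂_3, so H_2 = 0.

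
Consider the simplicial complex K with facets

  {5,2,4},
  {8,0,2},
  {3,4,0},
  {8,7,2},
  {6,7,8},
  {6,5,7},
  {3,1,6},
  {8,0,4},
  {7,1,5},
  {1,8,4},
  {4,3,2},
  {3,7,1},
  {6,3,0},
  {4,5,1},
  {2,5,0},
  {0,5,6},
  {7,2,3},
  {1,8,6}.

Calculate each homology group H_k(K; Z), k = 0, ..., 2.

H_0 ≅ Z,  H_1 ≅ Z ⊕ Z/2,  H_2 = 0.

Take the total order 0 < 1 < 2 < 3 < 4 < 5 < 6 < 7 < 8 on the vertex set. Then K (dimension 2) consists of the simplices:

  0-simplices (9): [0], [1], [2], [3], [4], [5], [6], [7], [8]
  1-simplices (27): (27 of them)
  2-simplices (18): [0,2,5], [0,2,8], [0,3,4], [0,3,6], [0,4,8], [0,5,6], [1,3,6], [1,3,7], [1,4,5], [1,4,8], [1,5,7], [1,6,8], [2,3,4], [2,3,7], [2,4,5], [2,7,8], [5,6,7], [6,7,8]

giving chain groups C_0 ≅ Z^9, C_1 ≅ Z^27, C_2 ≅ Z^18.

The boundary map ∂_1: C_1 → C_0 maps an edge to its endpoints' difference, ∂[p,q] = q − p. For instance
  ∂[3,4] = [4] − [3].
The 9×27 boundary matrix has rank 8 and Smith normal form diag(1,1,1,1,1,1,1,1).

The boundary map ∂_2: C_2 → C_1 maps a triangle to the signed sum of its edges. For instance
  ∂[1,3,7] = [3,7] − [1,7] + [1,3],
  ∂[1,4,8] = [4,8] − [1,8] + [1,4].
The resulting 27×18 matrix has rank 18, and its Smith normal form has invariant factors (1,1,1,1,1,1,1,1,1,1,1,1,1,1,1,1,1,2).

From H_k ≅ ker(∂_k) / im(∂_{k+1}) we obtain:

  H_0: rank C_0 − rank ∂_1 = 9 − 8 = 1, and the invariant factors of ∂_1 are all 1, so H_0 = Z.
  H_1: rank ker ∂_1 − rank ∂_2 = (27 − 8) − 18 = 1, and ∂_2 has invariant factor 2 > 1, so H_1 = Z ⊕ Z/2.
  H_2: rank ker ∂_2 − rank ∂_3 = (18 − 18) − 0 = 0, and there is no ∂_3, so H_2 = 0.

As a check, the Euler characteristic is 9 − 27 + 18 = 0, which agrees with 1 − 1 + 0 = 0.
(K is a triangulation of the Klein bottle.)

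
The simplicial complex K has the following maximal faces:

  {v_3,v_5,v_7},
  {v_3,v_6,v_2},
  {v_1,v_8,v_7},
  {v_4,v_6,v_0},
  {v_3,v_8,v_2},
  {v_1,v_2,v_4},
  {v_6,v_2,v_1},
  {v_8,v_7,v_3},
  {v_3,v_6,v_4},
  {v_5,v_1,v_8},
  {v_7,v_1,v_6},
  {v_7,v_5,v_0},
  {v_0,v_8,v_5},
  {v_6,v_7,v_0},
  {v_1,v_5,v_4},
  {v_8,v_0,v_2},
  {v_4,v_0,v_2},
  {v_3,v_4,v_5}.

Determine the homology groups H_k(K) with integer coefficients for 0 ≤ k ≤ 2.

H_0 ≅ Z,  H_1 ≅ Z ⊕ Z/2Z,  H_2 = 0.

Order the vertices as v_0 < v_1 < v_2 < v_3 < v_4 < v_5 < v_6 < v_7 < v_8. Listing each simplex with vertices in this order, K has dimension 2 with simplices:

  0-simplices (9): [v_0], [v_1], [v_2], [v_3], [v_4], [v_5], [v_6], [v_7], [v_8]
  1-simplices (27): (27 of them)
  2-simplices (18): (18 of them)

so the chain groups are C_0 ≅ Z^9, C_1 ≅ Z^27, C_2 ≅ Z^18.

∂_1: C_1 → C_0 maps an edge to its endpoints' difference, ∂[p,q] = q − p. For instance
  ∂[v_3,v_5] = [v_5] − [v_3].
This gives a 9×27 integer matrix of rank 8; reducing to Smith normal form yields diagonal entries (1,1,1,1,1,1,1,1).

The boundary map ∂_2: C_2 → C_1 maps a triangle to the signed sum of its edges. For instance
  ∂[v_0,v_6,v_7] = [v_6,v_7] − [v_0,v_7] + [v_0,v_6],
  ∂[v_2,v_3,v_8] = [v_3,v_8] − [v_2,v_8] + [v_2,v_3].
As a 27×18 matrix over Z this has rank 18, with invariant factors (1,1,1,1,1,1,1,1,1,1,1,1,1,1,1,1,1,2).

Reading off H_k = ker ∂_k / im ∂_{k+1}:

  H_0: rank C_0 − rank ∂_1 = 9 − 8 = 1, and the invariant factors of ∂_1 are all 1, so H_0 = Z.
  H_1: rank ker ∂_1 − rank ∂_2 = (27 − 8) − 18 = 1, and ∂_2 has invariant factor 2 > 1, so H_1 = Z ⊕ Z/2Z.
  H_2: rank ker ∂_2 − rank ∂_3 = (18 − 18) − 0 = 0, and there is no ∂_3, so H_2 = 0.

As a check, the Euler characteristic is 9 − 27 + 18 = 0, which agrees with 1 − 1 + 0 = 0.
(K is a triangulation of the Klein bottle.)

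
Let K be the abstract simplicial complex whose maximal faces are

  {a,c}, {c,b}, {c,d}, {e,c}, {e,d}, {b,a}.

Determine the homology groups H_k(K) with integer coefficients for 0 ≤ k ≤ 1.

H_0 = Z,  H_1 = Z^2.

Order the vertices as a < b < c < d < e. Listing each simplex with vertices in this order, K has dimension 1 with simplices:

  0-simplices (5): a, b, c, d, e
  1-simplices (6): ab, ac, bc, cd, ce, de

Hence C_0 ≅ Z^5, C_1 ≅ Z^6.

The boundary map ∂_1: C_1 → C_0 is given by ∂[p,q] = [q] − [p].
This gives a 5×6 integer matrix of rank 4; reducing to Smith normal form yields diagonal entries (1,1,1,1).

Now H_k = ker ∂_k / im ∂_{k+1}, so:

  H_0: rank C_0 − rank ∂_1 = 5 − 4 = 1, and the invariant factors of ∂_1 are all 1, so H_0 = Z.
  H_1: rank ker ∂_1 − rank ∂_2 = (6 − 4) − 0 = 2, and there is no ∂_2, so H_1 = Z^2.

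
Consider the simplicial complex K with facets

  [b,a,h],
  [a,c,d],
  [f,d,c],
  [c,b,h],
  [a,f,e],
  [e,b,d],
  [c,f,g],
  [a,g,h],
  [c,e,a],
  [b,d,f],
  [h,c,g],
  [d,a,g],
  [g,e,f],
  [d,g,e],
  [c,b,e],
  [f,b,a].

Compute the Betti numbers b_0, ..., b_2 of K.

Take the total order a < b < c < d < e < f < g < h on the vertex set. Then K (dimension 2) consists of the simplices:

  0-simplices (8): a, b, c, d, e, f, g, h
  1-simplices (24): ab, ac, ad, ae, af, ag, ah, bc, bd, be, bf, bh, cd, ce, cf, cg, ch, de, df, dg, ef, eg, fg, gh
  2-simplices (16): abf, abh, acd, ace, adg, aef, agh, bce, bch, bde, bdf, cdf, cfg, cgh, deg, efg

giving chain groups C_0 ≅ Z^8, C_1 ≅ Z^24, C_2 ≅ Z^16.

Boundary ∂_1: C_1 → C_0 is given by ∂[p,q] = [q] − [p].
As a 8×24 matrix over Z this has rank 7, with invariant factors (1,1,1,1,1,1,1).

Boundary ∂_2: C_2 → C_1 maps a triangle to the signed sum of its edges. For instance
  ∂efg = fg − eg + ef,
  ∂deg = eg − dg + de.
The 24×16 boundary matrix has rank 15 and Smith normal form diag(1,1,1,1,1,1,1,1,1,1,1,1,1,1,1).

From H_k ≅ ker(∂_k) / im(∂_{k+1}) we obtain:

  H_0: rank C_0 − rank ∂_1 = 8 − 7 = 1, and the invariant factors of ∂_1 are all 1, so H_0 ≅ Z.
  H_1: rank ker ∂_1 − rank ∂_2 = (24 − 7) − 15 = 2, and the invariant factors of ∂_2 are all 1, so H_1 ≅ Z^2.
  H_2: rank ker ∂_2 − rank ∂_3 = (16 − 15) − 0 = 1, and there is no ∂_3, so H_2 ≅ Z.

(K is a triangulation of the torus T^2.)

Hence the Betti numbers are b_0 = 1, b_1 = 2, b_2 = 1.

b_0 = 1, b_1 = 2, b_2 = 1.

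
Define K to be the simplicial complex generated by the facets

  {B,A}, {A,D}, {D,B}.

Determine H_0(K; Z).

Take the total order A < B < D on the vertex set. Then K (dimension 1) consists of the simplices:

  0-simplices (3): A, B, D
  1-simplices (3): AB, AD, BD

so the chain groups are C_0 ≅ Z^3, C_1 ≅ Z^3.

∂_1: C_1 → C_0 is given by ∂[p,q] = [q] − [p].
The resulting 3×3 matrix has rank 2, and its Smith normal form has invariant factors (1,1).

Now H_k = ker ∂_k / im ∂_{k+1}, so:

  H_0: rank C_0 − rank ∂_1 = 3 − 2 = 1, and the invariant factors of ∂_1 are all 1, so H_0 = Z.

(K is a triangulation of the circle S^1.)

H_0 ≅ Z.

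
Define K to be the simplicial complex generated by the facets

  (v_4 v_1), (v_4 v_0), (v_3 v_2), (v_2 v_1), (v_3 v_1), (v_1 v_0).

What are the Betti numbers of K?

b_0 = 1, b_1 = 2.

We work with the vertex ordering v_0 < v_1 < v_2 < v_3 < v_4. The simplices of K, each written with vertices in increasing order, are:

  0-simplices (5): [v_0], [v_1], [v_2], [v_3], [v_4]
  1-simplices (6): [v_0,v_1], [v_0,v_4], [v_1,v_2], [v_1,v_3], [v_1,v_4], [v_2,v_3]

giving chain groups C_0 ≅ Z^5, C_1 ≅ Z^6.

Boundary ∂_1: C_1 → C_0 sends each edge [p,q] (with p < q) to q − p.
The resulting 5×6 matrix has rank 4, and its Smith normal form has invariant factors (1,1,1,1).

Computing H_k = (kernel of ∂_k) / (image of ∂_{k+1}):

  H_0: rank C_0 − rank ∂_1 = 5 − 4 = 1, and the invariant factors of ∂_1 are all 1, so H_0 = Z.
  H_1: rank ker ∂_1 − rank ∂_2 = (6 − 4) − 0 = 2, and there is no ∂_2, so H_1 = Z^2.

Hence the Betti numbers are b_0 = 1, b_1 = 2.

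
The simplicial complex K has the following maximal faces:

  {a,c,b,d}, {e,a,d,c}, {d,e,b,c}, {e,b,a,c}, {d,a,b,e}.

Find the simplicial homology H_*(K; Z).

Take the total order a < b < c < d < e on the vertex set. Then K (dimension 3) consists of the simplices:

  0-simplices (5): a, b, c, d, e
  1-simplices (10): ab, ac, ad, ae, bc, bd, be, cd, ce, de
  2-simplices (10): abc, abd, abe, acd, ace, ade, bcd, bce, bde, cde
  3-simplices (5): abcd, abce, abde, acde, bcde

Hence C_0 ≅ Z^5, C_1 ≅ Z^10, C_2 ≅ Z^10, C_3 ≅ Z^5.

Boundary ∂_1: C_1 → C_0 sends each edge [p,q] (with p < q) to q − p. For instance
  ∂ae = e − a.
The resulting 5×10 matrix has rank 4, and its Smith normal form has invariant factors (1,1,1,1).

The boundary map ∂_2: C_2 → C_1 sends each 2-simplex [p,q,r] to [q,r] − [p,r] + [p,q]. For instance
  ∂abe = be − ae + ab,
  ∂bde = de − be + bd.
As a 10×10 matrix over Z this has rank 6, with invariant factors (1,1,1,1,1,1).

The boundary map ∂_3: C_3 → C_2 sends each 3-simplex σ to the alternating sum Σ_i (−1)^i (σ with its i-th vertex removed). For instance
  ∂abde = bde − ade + abe − abd,
  ∂abcd = bcd − acd + abd − abc.
This gives a 10×5 integer matrix of rank 4; reducing to Smith normal form yields diagonal entries (1,1,1,1).

Computing H_k = (kernel of ∂_k) / (image of ∂_{k+1}):

  H_0: rank C_0 − rank ∂_1 = 5 − 4 = 1, and the invariant factors of ∂_1 are all 1, so H_0 ≅ Z.
  H_1: rank ker ∂_1 − rank ∂_2 = (10 − 4) − 6 = 0, and the invariant factors of ∂_2 are all 1, so H_1 ≅ 0.
  H_2: rank ker ∂_2 − rank ∂_3 = (10 − 6) − 4 = 0, and the invariant factors of ∂_3 are all 1, so H_2 ≅ 0.
  H_3: rank ker ∂_3 − rank ∂_4 = (5 − 4) − 0 = 1, and there is no ∂_4, so H_3 ≅ Z.

(K is a triangulation of the 3-sphere S^3.)

H_0 = Z,  H_1 = 0,  H_2 = 0,  H_3 = Z.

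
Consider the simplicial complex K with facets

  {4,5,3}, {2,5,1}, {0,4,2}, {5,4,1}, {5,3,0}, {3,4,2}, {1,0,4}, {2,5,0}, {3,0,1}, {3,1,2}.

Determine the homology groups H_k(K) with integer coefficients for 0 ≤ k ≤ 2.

We work with the vertex ordering 0 < 1 < 2 < 3 < 4 < 5. The simplices of K, each written with vertices in increasing order, are:

  0-simplices (6): [0], [1], [2], [3], [4], [5]
  1-simplices (15): [0,1], [0,2], [0,3], [0,4], [0,5], [1,2], [1,3], [1,4], [1,5], [2,3], [2,4], [2,5], [3,4], [3,5], [4,5]
  2-simplices (10): [0,1,3], [0,1,4], [0,2,4], [0,2,5], [0,3,5], [1,2,3], [1,2,5], [1,4,5], [2,3,4], [3,4,5]

giving chain groups C_0 ≅ Z^6, C_1 ≅ Z^15, C_2 ≅ Z^10.

The boundary map ∂_1: C_1 → C_0 is given by ∂[p,q] = [q] − [p]. For instance
  ∂[2,4] = [4] − [2].
The resulting 6×15 matrix has rank 5, and its Smith normal form has invariant factors (1,1,1,1,1).

Boundary ∂_2: C_2 → C_1 acts by ∂[p,q,r] = [q,r] − [p,r] + [p,q]. For instance
  ∂[0,1,3] = [1,3] − [0,3] + [0,1],
  ∂[2,3,4] = [3,4] − [2,4] + [2,3].
The resulting 15×10 matrix has rank 10, and its Smith normal form has invariant factors (1,1,1,1,1,1,1,1,1,2).

From H_k ≅ ker(∂_k) / im(∂_{k+1}) we obtain:

  H_0: rank C_0 − rank ∂_1 = 6 − 5 = 1, and the invariant factors of ∂_1 are all 1, so H_0 ≅ Z.
  H_1: rank ker ∂_1 − rank ∂_2 = (15 − 5) − 10 = 0, and ∂_2 has invariant factor 2 > 1, so H_1 ≅ Z/2.
  H_2: rank ker ∂_2 − rank ∂_3 = (10 − 10) − 0 = 0, and there is no ∂_3, so H_2 ≅ 0.

H_0 ≅ Z,  H_1 ≅ Z/2,  H_2 = 0.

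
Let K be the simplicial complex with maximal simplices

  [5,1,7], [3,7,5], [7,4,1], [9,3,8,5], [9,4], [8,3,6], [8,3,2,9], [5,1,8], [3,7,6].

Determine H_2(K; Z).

H_2 = 0.

Take the total order 1 < 2 < 3 < 4 < 5 < 6 < 7 < 8 < 9 on the vertex set. Then K (dimension 3) consists of the simplices:

  0-simplices (9): [1], [2], [3], [4], [5], [6], [7], [8], [9]
  1-simplices (20): [1,4], [1,5], [1,7], [1,8], [2,3], [2,8], [2,9], [3,5], [3,6], [3,7], [3,8], [3,9], [4,7], [4,9], [5,7], [5,8], [5,9], [6,7], [6,8], [8,9]
  2-simplices (13): [1,4,7], [1,5,7], [1,5,8], [2,3,8], [2,3,9], [2,8,9], [3,5,7], [3,5,8], [3,5,9], [3,6,7], [3,6,8], [3,8,9], [5,8,9]
  3-simplices (2): [2,3,8,9], [3,5,8,9]

Hence C_0 ≅ Z^9, C_1 ≅ Z^20, C_2 ≅ Z^13, C_3 ≅ Z^2.

The boundary map ∂_1: C_1 → C_0 maps an edge to its endpoints' difference, ∂[p,q] = q − p.
This gives a 9×20 integer matrix of rank 8; reducing to Smith normal form yields diagonal entries (1,1,1,1,1,1,1,1).

∂_2: C_2 → C_1 acts by ∂[p,q,r] = [q,r] − [p,r] + [p,q]. For instance
  ∂[1,5,8] = [5,8] − [1,8] + [1,5],
  ∂[3,5,7] = [5,7] − [3,7] + [3,5].
This gives a 20×13 integer matrix of rank 11; reducing to Smith normal form yields diagonal entries (1,1,1,1,1,1,1,1,1,1,1).

Boundary ∂_3: C_3 → C_2 sends each 3-simplex σ to the alternating sum Σ_i (−1)^i (σ with its i-th vertex removed). For instance
  ∂[2,3,8,9] = [3,8,9] − [2,8,9] + [2,3,9] − [2,3,8],
  ∂[3,5,8,9] = [5,8,9] − [3,8,9] + [3,5,9] − [3,5,8].
As a 13×2 matrix over Z this has rank 2, with invariant factors (1,1).

From H_k ≅ ker(∂_k) / im(∂_{k+1}) we obtain:

  H_2: rank ker ∂_2 − rank ∂_3 = (13 − 11) − 2 = 0, and the invariant factors of ∂_3 are all 1, so H_2 = 0.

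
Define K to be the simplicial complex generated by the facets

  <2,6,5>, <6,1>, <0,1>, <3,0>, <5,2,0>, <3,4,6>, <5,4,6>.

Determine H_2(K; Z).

We work with the vertex ordering 0 < 1 < 2 < 3 < 4 < 5 < 6. The simplices of K, each written with vertices in increasing order, are:

  0-simplices (7): [0], [1], [2], [3], [4], [5], [6]
  1-simplices (12): [0,1], [0,2], [0,3], [0,5], [1,6], [2,5], [2,6], [3,4], [3,6], [4,5], [4,6], [5,6]
  2-simplices (4): [0,2,5], [2,5,6], [3,4,6], [4,5,6]

so the chain groups are C_0 ≅ Z^7, C_1 ≅ Z^12, C_2 ≅ Z^4.

The boundary map ∂_1: C_1 → C_0 is given by ∂[p,q] = [q] − [p]. For instance
  ∂[4,6] = [6] − [4].
The 7×12 boundary matrix has rank 6 and Smith normal form diag(1,1,1,1,1,1).

∂_2: C_2 → C_1 acts by ∂[p,q,r] = [q,r] − [p,r] + [p,q]. For instance
  ∂[0,2,5] = [2,5] − [0,5] + [0,2],
  ∂[2,5,6] = [5,6] − [2,6] + [2,5].
The 12×4 boundary matrix has rank 4 and Smith normal form diag(1,1,1,1).

Reading off H_k = ker ∂_k / im ∂_{k+1}:

  H_2: rank ker ∂_2 − rank ∂_3 = (4 − 4) − 0 = 0, and there is no ∂_3, so H_2 = 0.

H_2 ≅ 0.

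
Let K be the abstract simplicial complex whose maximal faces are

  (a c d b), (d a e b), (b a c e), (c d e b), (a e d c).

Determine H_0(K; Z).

Fix the vertex order a < b < c < d < e and write every simplex with vertices in increasing order. Then dim K = 3 and the simplices of K are:

  0-simplices (5): a, b, c, d, e
  1-simplices (10): ab, ac, ad, ae, bc, bd, be, cd, ce, de
  2-simplices (10): abc, abd, abe, acd, ace, ade, bcd, bce, bde, cde
  3-simplices (5): abcd, abce, abde, acde, bcde

giving chain groups C_0 ≅ Z^5, C_1 ≅ Z^10, C_2 ≅ Z^10, C_3 ≅ Z^5.

∂_1: C_1 → C_0 sends each edge [p,q] (with p < q) to q − p.
This gives a 5×10 integer matrix of rank 4; reducing to Smith normal form yields diagonal entries (1,1,1,1).

∂_2: C_2 → C_1 acts by ∂[p,q,r] = [q,r] − [p,r] + [p,q]. For instance
  ∂acd = cd − ad + ac,
  ∂bce = ce − be + bc.
This gives a 10×10 integer matrix of rank 6; reducing to Smith normal form yields diagonal entries (1,1,1,1,1,1).

Boundary ∂_3: C_3 → C_2 sends each 3-simplex σ to the alternating sum Σ_i (−1)^i (σ with its i-th vertex removed). For instance
  ∂abcd = bcd − acd + abd − abc,
  ∂abce = bce − ace + abe − abc.
This gives a 10×5 integer matrix of rank 4; reducing to Smith normal form yields diagonal entries (1,1,1,1).

Computing H_k = (kernel of ∂_k) / (image of ∂_{k+1}):

  H_0: rank C_0 − rank ∂_1 = 5 − 4 = 1, and the invariant factors of ∂_1 are all 1, so H_0 = Z.

(K is a triangulation of the 3-sphere S^3.)

H_0 ≅ Z.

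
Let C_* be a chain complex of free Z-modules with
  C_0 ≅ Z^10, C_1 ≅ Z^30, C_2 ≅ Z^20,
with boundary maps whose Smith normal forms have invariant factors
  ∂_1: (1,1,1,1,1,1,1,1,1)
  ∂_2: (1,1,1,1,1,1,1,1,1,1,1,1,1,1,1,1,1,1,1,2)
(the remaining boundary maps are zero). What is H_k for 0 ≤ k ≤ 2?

H_0: b_0 = 10 − 0 − 9 = 1; torsion from ∂_1 factors > 1: none. So H_0 ≅ Z.
H_1: b_1 = 30 − 9 − 20 = 1; torsion from ∂_2 factors > 1: [2]. So H_1 ≅ Z ⊕ Z/2.
H_2: b_2 = 20 − 20 − 0 = 0; torsion from ∂_3 factors > 1: none. So H_2 ≅ 0.

H_0 ≅ Z,  H_1 ≅ Z ⊕ Z/2,  H_2 = 0.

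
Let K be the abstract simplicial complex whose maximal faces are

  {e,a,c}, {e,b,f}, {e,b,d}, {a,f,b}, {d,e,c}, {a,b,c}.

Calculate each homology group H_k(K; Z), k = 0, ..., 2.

H_0 ≅ Z,  H_1 ≅ Z,  H_2 = 0.

We work with the vertex ordering a < b < c < d < e < f. The simplices of K, each written with vertices in increasing order, are:

  0-simplices (6): a, b, c, d, e, f
  1-simplices (12): ab, ac, ae, af, bc, bd, be, bf, cd, ce, de, ef
  2-simplices (6): abc, abf, ace, bde, bef, cde

so the chain groups are C_0 ≅ Z^6, C_1 ≅ Z^12, C_2 ≅ Z^6.

Boundary ∂_1: C_1 → C_0 sends each edge [p,q] (with p < q) to q − p. For instance
  ∂de = e − d.
As a 6×12 matrix over Z this has rank 5, with invariant factors (1,1,1,1,1).

Boundary ∂_2: C_2 → C_1 maps a triangle to the signed sum of its edges. For instance
  ∂bef = ef − bf + be,
  ∂abc = bc − ac + ab.
The 12×6 boundary matrix has rank 6 and Smith normal form diag(1,1,1,1,1,1).

Reading off H_k = ker ∂_k / im ∂_{k+1}:

  H_0: rank C_0 − rank ∂_1 = 6 − 5 = 1, and the invariant factors of ∂_1 are all 1, so H_0 = Z.
  H_1: rank ker ∂_1 − rank ∂_2 = (12 − 5) − 6 = 1, and the invariant factors of ∂_2 are all 1, so H_1 = Z.
  H_2: rank ker ∂_2 − rank ∂_3 = (6 − 6) − 0 = 0, and there is no ∂_3, so H_2 = 0.

As a check, the Euler characteristic is 6 − 12 + 6 = 0, which agrees with 1 − 1 + 0 = 0.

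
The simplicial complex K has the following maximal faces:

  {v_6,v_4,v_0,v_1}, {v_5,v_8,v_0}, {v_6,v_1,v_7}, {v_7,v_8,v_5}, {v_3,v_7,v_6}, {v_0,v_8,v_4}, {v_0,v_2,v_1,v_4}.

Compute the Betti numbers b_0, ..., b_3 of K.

We work with the vertex ordering v_0 < v_1 < v_2 < v_3 < v_4 < v_5 < v_6 < v_7 < v_8. The simplices of K, each written with vertices in increasing order, are:

  0-simplices (9): [v_0], [v_1], [v_2], [v_3], [v_4], [v_5], [v_6], [v_7], [v_8]
  1-simplices (19): (19 of them)
  2-simplices (12): (12 of them)
  3-simplices (2): [v_0,v_1,v_2,v_4], [v_0,v_1,v_4,v_6]

so the chain groups are C_0 ≅ Z^9, C_1 ≅ Z^19, C_2 ≅ Z^12, C_3 ≅ Z^2.

∂_1: C_1 → C_0 is given by ∂[p,q] = [q] − [p].
The resulting 9×19 matrix has rank 8, and its Smith normal form has invariant factors (1,1,1,1,1,1,1,1).

∂_2: C_2 → C_1 acts by ∂[p,q,r] = [q,r] − [p,r] + [p,q]. For instance
  ∂[v_0,v_4,v_6] = [v_4,v_6] − [v_0,v_6] + [v_0,v_4],
  ∂[v_5,v_7,v_8] = [v_7,v_8] − [v_5,v_8] + [v_5,v_7].
As a 19×12 matrix over Z this has rank 10, with invariant factors (1,1,1,1,1,1,1,1,1,1).

∂_3: C_3 → C_2 sends each 3-simplex σ to the alternating sum Σ_i (−1)^i (σ with its i-th vertex removed). For instance
  ∂[v_0,v_1,v_2,v_4] = [v_1,v_2,v_4] − [v_0,v_2,v_4] + [v_0,v_1,v_4] − [v_0,v_1,v_2],
  ∂[v_0,v_1,v_4,v_6] = [v_1,v_4,v_6] − [v_0,v_4,v_6] + [v_0,v_1,v_6] − [v_0,v_1,v_4].
As a 12×2 matrix over Z this has rank 2, with invariant factors (1,1).

Reading off H_k = ker ∂_k / im ∂_{k+1}:

  H_0: rank C_0 − rank ∂_1 = 9 − 8 = 1, and the invariant factors of ∂_1 are all 1, so H_0 ≅ Z.
  H_1: rank ker ∂_1 − rank ∂_2 = (19 − 8) − 10 = 1, and the invariant factors of ∂_2 are all 1, so H_1 ≅ Z.
  H_2: rank ker ∂_2 − rank ∂_3 = (12 − 10) − 2 = 0, and the invariant factors of ∂_3 are all 1, so H_2 ≅ 0.
  H_3: rank ker ∂_3 − rank ∂_4 = (2 − 2) − 0 = 0, and there is no ∂_4, so H_3 ≅ 0.

As a check, the Euler characteristic is 9 − 19 + 12 − 2 = 0, which agrees with 1 − 1 + 0 − 0 = 0.

Hence the Betti numbers are b_0 = 1, b_1 = 1, b_2 = 0, b_3 = 0.

b_0 = 1, b_1 = 1, b_2 = 0, b_3 = 0.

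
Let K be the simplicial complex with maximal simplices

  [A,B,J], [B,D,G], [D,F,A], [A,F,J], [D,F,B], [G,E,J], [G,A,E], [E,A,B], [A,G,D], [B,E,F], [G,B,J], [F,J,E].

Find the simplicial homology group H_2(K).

H_2 = 0.

Fix the vertex order A < B < D < E < F < G < J and write every simplex with vertices in increasing order. Then dim K = 2 and the simplices of K are:

  0-simplices (7): A, B, D, E, F, G, J
  1-simplices (18): AB, AD, AE, AF, AG, AJ, BD, BE, BF, BG, BJ, DF, DG, EF, EG, EJ, FJ, GJ
  2-simplices (12): ABE, ABJ, ADF, ADG, AEG, AFJ, BDF, BDG, BEF, BGJ, EFJ, EGJ

so the chain groups are C_0 ≅ Z^7, C_1 ≅ Z^18, C_2 ≅ Z^12.

The boundary map ∂_1: C_1 → C_0 maps an edge to its endpoints' difference, ∂[p,q] = q − p. For instance
  ∂AG = G − A.
This gives a 7×18 integer matrix of rank 6; reducing to Smith normal form yields diagonal entries (1,1,1,1,1,1).

Boundary ∂_2: C_2 → C_1 acts by ∂[p,q,r] = [q,r] − [p,r] + [p,q]. For instance
  ∂ADF = DF − AF + AD,
  ∂ADG = DG − AG + AD.
As a 18×12 matrix over Z this has rank 12, with invariant factors (1,1,1,1,1,1,1,1,1,1,1,2).

Computing H_k = (kernel of ∂_k) / (image of ∂_{k+1}):

  H_2: rank ker ∂_2 − rank ∂_3 = (12 − 12) − 0 = 0, and there is no ∂_3, so H_2 = 0.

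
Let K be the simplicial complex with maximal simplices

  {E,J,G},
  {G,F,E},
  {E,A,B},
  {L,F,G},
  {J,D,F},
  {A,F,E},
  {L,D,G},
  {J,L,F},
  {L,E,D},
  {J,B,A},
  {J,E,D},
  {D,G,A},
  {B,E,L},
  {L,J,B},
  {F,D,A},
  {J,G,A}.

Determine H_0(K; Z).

Order the vertices as A < B < D < E < F < G < J < L. Listing each simplex with vertices in this order, K has dimension 2 with simplices:

  0-simplices (8): A, B, D, E, F, G, J, L
  1-simplices (24): AB, AD, AE, AF, AG, AJ, BE, BJ, BL, DE, DF, DG, DJ, DL, EF, EG, EJ, EL, FG, FJ, FL, GJ, GL, JL
  2-simplices (16): ABE, ABJ, ADF, ADG, AEF, AGJ, BEL, BJL, DEJ, DEL, DFJ, DGL, EFG, EGJ, FGL, FJL

giving chain groups C_0 ≅ Z^8, C_1 ≅ Z^24, C_2 ≅ Z^16.

Boundary ∂_1: C_1 → C_0 sends each edge [p,q] (with p < q) to q − p.
As a 8×24 matrix over Z this has rank 7, with invariant factors (1,1,1,1,1,1,1).

Boundary ∂_2: C_2 → C_1 acts by ∂[p,q,r] = [q,r] − [p,r] + [p,q]. For instance
  ∂ADF = DF − AF + AD,
  ∂AGJ = GJ − AJ + AG.
The resulting 24×16 matrix has rank 15, and its Smith normal form has invariant factors (1,1,1,1,1,1,1,1,1,1,1,1,1,1,1).

From H_k ≅ ker(∂_k) / im(∂_{k+1}) we obtain:

  H_0: rank C_0 − rank ∂_1 = 8 − 7 = 1, and the invariant factors of ∂_1 are all 1, so H_0 = Z.

(K is a triangulation of the torus T^2.)

H_0 ≅ Z.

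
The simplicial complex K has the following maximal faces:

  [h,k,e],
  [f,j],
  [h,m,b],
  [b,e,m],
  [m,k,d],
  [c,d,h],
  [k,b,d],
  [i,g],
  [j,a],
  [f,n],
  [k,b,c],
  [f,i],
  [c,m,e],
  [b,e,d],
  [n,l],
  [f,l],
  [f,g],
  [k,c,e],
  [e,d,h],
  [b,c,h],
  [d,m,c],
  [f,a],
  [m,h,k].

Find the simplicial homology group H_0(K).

Take the total order a < b < c < d < e < f < g < h < i < j < k < l < m < n on the vertex set. Then K (dimension 2) consists of the simplices:

  0-simplices (14): a, b, c, d, e, f, g, h, i, j, k, l, m, n
  1-simplices (30): af, aj, bc, bd, be, bh, bk, bm, cd, ce, ch, ck, cm, de, dh, dk, dm, eh, ek, em, fg, fi, fj, fl, fn, gi, hk, hm, km, ln
  2-simplices (14): bch, bck, bde, bdk, bem, bhm, cdh, cdm, cek, cem, deh, dkm, ehk, hkm

so the chain groups are C_0 ≅ Z^14, C_1 ≅ Z^30, C_2 ≅ Z^14.

Boundary ∂_1: C_1 → C_0 sends each edge [p,q] (with p < q) to q − p. For instance
  ∂af = f − a.
The 14×30 boundary matrix has rank 12 and Smith normal form diag(1,1,1,1,1,1,1,1,1,1,1,1).

The boundary map ∂_2: C_2 → C_1 acts by ∂[p,q,r] = [q,r] − [p,r] + [p,q]. For instance
  ∂bde = de − be + bd,
  ∂bem = em − bm + be.
As a 30×14 matrix over Z this has rank 13, with invariant factors (1,1,1,1,1,1,1,1,1,1,1,1,1).

From H_k ≅ ker(∂_k) / im(∂_{k+1}) we obtain:

  H_0: rank C_0 − rank ∂_1 = 14 − 12 = 2, and the invariant factors of ∂_1 are all 1, so H_0 = Z^2.

(K is a triangulation of the disjoint union of the torus T^2 and a wedge of 3 circles.)

H_0 ≅ Z^2.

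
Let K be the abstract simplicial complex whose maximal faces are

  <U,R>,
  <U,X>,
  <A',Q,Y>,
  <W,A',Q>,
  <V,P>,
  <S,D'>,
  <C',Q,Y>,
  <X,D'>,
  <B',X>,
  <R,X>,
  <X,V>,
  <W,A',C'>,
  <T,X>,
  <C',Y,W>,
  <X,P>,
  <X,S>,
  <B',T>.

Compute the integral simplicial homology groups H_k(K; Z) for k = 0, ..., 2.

H_0 = Z^2,  H_1 = Z^5,  H_2 = 0.

K has 14 vertices, 22 edges, 5 triangles.
rank ∂_0 = 0, rank ∂_1 = 12 ⇒ b_0 = 14 − 0 − 12 = 2; all invariant factors of ∂_1 are 1 so no torsion. So H_0 = Z^2.
rank ∂_1 = 12, rank ∂_2 = 5 ⇒ b_1 = 22 − 12 − 5 = 5; all invariant factors of ∂_2 are 1 so no torsion. So H_1 = Z^5.
rank ∂_2 = 5, rank ∂_3 = 0 ⇒ b_2 = 5 − 5 − 0 = 0. So H_2 = 0.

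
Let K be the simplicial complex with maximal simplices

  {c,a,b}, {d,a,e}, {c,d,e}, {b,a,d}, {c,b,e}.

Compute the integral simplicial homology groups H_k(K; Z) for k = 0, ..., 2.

H_0 ≅ Z,  H_1 ≅ Z,  H_2 = 0.

K has 5 vertices, 10 edges, 5 triangles.
rank ∂_0 = 0, rank ∂_1 = 4 ⇒ b_0 = 5 − 0 − 4 = 1; all invariant factors of ∂_1 are 1 so no torsion. So H_0 = Z.
rank ∂_1 = 4, rank ∂_2 = 5 ⇒ b_1 = 10 − 4 − 5 = 1; all invariant factors of ∂_2 are 1 so no torsion. So H_1 = Z.
rank ∂_2 = 5, rank ∂_3 = 0 ⇒ b_2 = 5 − 5 − 0 = 0. So H_2 = 0.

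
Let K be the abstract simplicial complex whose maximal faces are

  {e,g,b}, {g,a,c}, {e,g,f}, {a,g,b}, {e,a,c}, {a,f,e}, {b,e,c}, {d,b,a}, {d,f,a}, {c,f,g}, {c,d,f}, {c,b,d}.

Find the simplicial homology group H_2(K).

K has 7 vertices, 18 edges, 12 triangles.
rank ∂_2 = 12, rank ∂_3 = 0 ⇒ b_2 = 12 − 12 − 0 = 0. So H_2 = 0.

H_2 ≅ 0.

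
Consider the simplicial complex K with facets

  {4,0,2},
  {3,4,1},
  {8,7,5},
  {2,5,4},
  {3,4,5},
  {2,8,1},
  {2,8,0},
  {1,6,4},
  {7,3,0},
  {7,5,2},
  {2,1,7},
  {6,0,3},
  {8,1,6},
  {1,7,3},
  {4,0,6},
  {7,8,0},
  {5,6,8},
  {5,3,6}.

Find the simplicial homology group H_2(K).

Order the vertices as 0 < 1 < 2 < 3 < 4 < 5 < 6 < 7 < 8. Listing each simplex with vertices in this order, K has dimension 2 with simplices:

  0-simplices (9): [0], [1], [2], [3], [4], [5], [6], [7], [8]
  1-simplices (27): (27 of them)
  2-simplices (18): [0,2,4], [0,2,8], [0,3,6], [0,3,7], [0,4,6], [0,7,8], [1,2,7], [1,2,8], [1,3,4], [1,3,7], [1,4,6], [1,6,8], [2,4,5], [2,5,7], [3,4,5], [3,5,6], [5,6,8], [5,7,8]

giving chain groups C_0 ≅ Z^9, C_1 ≅ Z^27, C_2 ≅ Z^18.

∂_1: C_1 → C_0 is given by ∂[p,q] = [q] − [p].
The 9×27 boundary matrix has rank 8 and Smith normal form diag(1,1,1,1,1,1,1,1).

∂_2: C_2 → C_1 maps a triangle to the signed sum of its edges. For instance
  ∂[5,6,8] = [6,8] − [5,8] + [5,6],
  ∂[3,5,6] = [5,6] − [3,6] + [3,5].
As a 27×18 matrix over Z this has rank 18, with invariant factors (1,1,1,1,1,1,1,1,1,1,1,1,1,1,1,1,1,2).

Reading off H_k = ker ∂_k / im ∂_{k+1}:

  H_2: rank ker ∂_2 − rank ∂_3 = (18 − 18) − 0 = 0, and there is no ∂_3, so H_2 ≅ 0.

H_2 = 0.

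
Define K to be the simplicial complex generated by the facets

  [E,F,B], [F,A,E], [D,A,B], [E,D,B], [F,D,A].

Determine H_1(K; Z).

Fix the vertex order A < B < D < E < F and write every simplex with vertices in increasing order. Then dim K = 2 and the simplices of K are:

  0-simplices (5): A, B, D, E, F
  1-simplices (10): AB, AD, AE, AF, BD, BE, BF, DE, DF, EF
  2-simplices (5): ABD, ADF, AEF, BDE, BEF

Hence C_0 ≅ Z^5, C_1 ≅ Z^10, C_2 ≅ Z^5.

∂_1: C_1 → C_0 maps an edge to its endpoints' difference, ∂[p,q] = q − p.
The resulting 5×10 matrix has rank 4, and its Smith normal form has invariant factors (1,1,1,1).

The boundary map ∂_2: C_2 → C_1 acts by ∂[p,q,r] = [q,r] − [p,r] + [p,q]. For instance
  ∂BDE = DE − BE + BD,
  ∂ADF = DF − AF + AD.
As a 10×5 matrix over Z this has rank 5, with invariant factors (1,1,1,1,1).

From H_k ≅ ker(∂_k) / im(∂_{k+1}) we obtain:

  H_1: rank ker ∂_1 − rank ∂_2 = (10 − 4) − 5 = 1, and the invariant factors of ∂_2 are all 1, so H_1 ≅ Z.

H_1 = Z.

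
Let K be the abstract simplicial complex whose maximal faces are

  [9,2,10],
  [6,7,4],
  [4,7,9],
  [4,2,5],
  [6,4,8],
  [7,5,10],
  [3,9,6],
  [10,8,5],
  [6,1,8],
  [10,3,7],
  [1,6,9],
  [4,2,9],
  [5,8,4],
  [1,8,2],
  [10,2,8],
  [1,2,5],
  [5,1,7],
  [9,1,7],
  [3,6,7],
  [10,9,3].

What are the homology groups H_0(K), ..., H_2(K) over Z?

H_0 = Z,  H_1 = Z ⊕ Z/2Z,  H_2 = 0.

We work with the vertex ordering 1 < 2 < 3 < 4 < 5 < 6 < 7 < 8 < 9 < 10. The simplices of K, each written with vertices in increasing order, are:

  0-simplices (10): [1], [2], [3], [4], [5], [6], [7], [8], [9], [10]
  1-simplices (30): (30 of them)
  2-simplices (20): (20 of them)

giving chain groups C_0 ≅ Z^10, C_1 ≅ Z^30, C_2 ≅ Z^20.

Boundary ∂_1: C_1 → C_0 is given by ∂[p,q] = [q] − [p]. For instance
  ∂[2,8] = [8] − [2].
The 10×30 boundary matrix has rank 9 and Smith normal form diag(1,1,1,1,1,1,1,1,1).

∂_2: C_2 → C_1 acts by ∂[p,q,r] = [q,r] − [p,r] + [p,q]. For instance
  ∂[2,4,5] = [4,5] − [2,5] + [2,4],
  ∂[1,7,9] = [7,9] − [1,9] + [1,7].
The resulting 30×20 matrix has rank 20, and its Smith normal form has invariant factors (1,1,1,1,1,1,1,1,1,1,1,1,1,1,1,1,1,1,1,2).

Now H_k = ker ∂_k / im ∂_{k+1}, so:

  H_0: rank C_0 − rank ∂_1 = 10 − 9 = 1, and the invariant factors of ∂_1 are all 1, so H_0 = Z.
  H_1: rank ker ∂_1 − rank ∂_2 = (30 − 9) − 20 = 1, and ∂_2 has invariant factor 2 > 1, so H_1 = Z ⊕ Z/2Z.
  H_2: rank ker ∂_2 − rank ∂_3 = (20 − 20) − 0 = 0, and there is no ∂_3, so H_2 = 0.

(K is a triangulation of the Klein bottle.)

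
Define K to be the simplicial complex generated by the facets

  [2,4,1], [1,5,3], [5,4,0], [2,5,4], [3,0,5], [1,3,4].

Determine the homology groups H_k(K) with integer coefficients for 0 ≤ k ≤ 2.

H_0 ≅ Z,  H_1 ≅ Z,  H_2 = 0.

We work with the vertex ordering 0 < 1 < 2 < 3 < 4 < 5. The simplices of K, each written with vertices in increasing order, are:

  0-simplices (6): [0], [1], [2], [3], [4], [5]
  1-simplices (12): [0,3], [0,4], [0,5], [1,2], [1,3], [1,4], [1,5], [2,4], [2,5], [3,4], [3,5], [4,5]
  2-simplices (6): [0,3,5], [0,4,5], [1,2,4], [1,3,4], [1,3,5], [2,4,5]

Hence C_0 ≅ Z^6, C_1 ≅ Z^12, C_2 ≅ Z^6.

∂_1: C_1 → C_0 maps an edge to its endpoints' difference, ∂[p,q] = q − p. For instance
  ∂[0,3] = [3] − [0].
The 6×12 boundary matrix has rank 5 and Smith normal form diag(1,1,1,1,1).

The boundary map ∂_2: C_2 → C_1 acts by ∂[p,q,r] = [q,r] − [p,r] + [p,q]. For instance
  ∂[0,4,5] = [4,5] − [0,5] + [0,4],
  ∂[1,2,4] = [2,4] − [1,4] + [1,2].
This gives a 12×6 integer matrix of rank 6; reducing to Smith normal form yields diagonal entries (1,1,1,1,1,1).

Reading off H_k = ker ∂_k / im ∂_{k+1}:

  H_0: rank C_0 − rank ∂_1 = 6 − 5 = 1, and the invariant factors of ∂_1 are all 1, so H_0 = Z.
  H_1: rank ker ∂_1 − rank ∂_2 = (12 − 5) − 6 = 1, and the invariant factors of ∂_2 are all 1, so H_1 = Z.
  H_2: rank ker ∂_2 − rank ∂_3 = (6 − 6) − 0 = 0, and there is no ∂_3, so H_2 = 0.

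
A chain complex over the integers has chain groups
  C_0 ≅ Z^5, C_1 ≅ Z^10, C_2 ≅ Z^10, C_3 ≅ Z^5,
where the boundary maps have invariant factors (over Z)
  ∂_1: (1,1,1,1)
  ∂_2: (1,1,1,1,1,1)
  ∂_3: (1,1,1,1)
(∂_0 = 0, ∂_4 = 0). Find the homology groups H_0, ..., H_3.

H_0: b_0 = 5 − 0 − 4 = 1; torsion from ∂_1 factors > 1: none. So H_0 ≅ Z.
H_1: b_1 = 10 − 4 − 6 = 0; torsion from ∂_2 factors > 1: none. So H_1 ≅ 0.
H_2: b_2 = 10 − 6 − 4 = 0; torsion from ∂_3 factors > 1: none. So H_2 ≅ 0.
H_3: b_3 = 5 − 4 − 0 = 1; torsion from ∂_4 factors > 1: none. So H_3 ≅ Z.

H_0 ≅ Z,  H_1 = 0,  H_2 = 0,  H_3 ≅ Z.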